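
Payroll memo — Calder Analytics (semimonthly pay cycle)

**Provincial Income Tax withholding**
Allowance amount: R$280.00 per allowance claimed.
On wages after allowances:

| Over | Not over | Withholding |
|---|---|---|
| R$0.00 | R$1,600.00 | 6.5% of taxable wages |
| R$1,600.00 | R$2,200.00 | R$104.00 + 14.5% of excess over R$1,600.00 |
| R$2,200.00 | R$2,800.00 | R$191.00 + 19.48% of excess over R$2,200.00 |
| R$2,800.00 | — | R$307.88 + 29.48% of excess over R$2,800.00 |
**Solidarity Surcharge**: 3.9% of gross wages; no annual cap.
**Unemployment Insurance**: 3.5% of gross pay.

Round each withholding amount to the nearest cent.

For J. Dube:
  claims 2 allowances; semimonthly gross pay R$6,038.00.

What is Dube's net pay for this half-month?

R$4,493.84

Provincial Income Tax: taxable = R$6,038.00 − 2×R$280.00 = R$5,478.00
  R$307.88 + 29.48% × (R$5,478.00 − R$2,800.00) = R$307.88 + 29.48% × R$2,678.00 = R$1,097.35
Solidarity Surcharge: 3.9% × R$6,038.00 = R$235.48
Unemployment Insurance: 3.5% × R$6,038.00 = R$211.33
Total withheld: R$1,097.35 + R$235.48 + R$211.33 = R$1,544.16
Net pay: R$6,038.00 − R$1,544.16 = R$4,493.84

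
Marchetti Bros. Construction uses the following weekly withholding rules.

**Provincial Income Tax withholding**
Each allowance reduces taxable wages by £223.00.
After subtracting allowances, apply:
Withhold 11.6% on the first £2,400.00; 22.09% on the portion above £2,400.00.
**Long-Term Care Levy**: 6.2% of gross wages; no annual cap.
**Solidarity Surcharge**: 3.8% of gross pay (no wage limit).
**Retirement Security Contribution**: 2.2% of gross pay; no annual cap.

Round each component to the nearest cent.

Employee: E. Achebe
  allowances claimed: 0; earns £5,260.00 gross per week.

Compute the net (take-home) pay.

£3,708.11

Provincial Income Tax: taxable = £5,260.00
  £278.40 + 22.09% × (£5,260.00 − £2,400.00) = £278.40 + 22.09% × £2,860.00 = £910.17
Long-Term Care Levy: 6.2% × £5,260.00 = £326.12
Solidarity Surcharge: 3.8% × £5,260.00 = £199.88
Retirement Security Contribution: 2.2% × £5,260.00 = £115.72
Total withheld: £910.17 + £326.12 + £199.88 + £115.72 = £1,551.89
Net pay: £5,260.00 − £1,551.89 = £3,708.11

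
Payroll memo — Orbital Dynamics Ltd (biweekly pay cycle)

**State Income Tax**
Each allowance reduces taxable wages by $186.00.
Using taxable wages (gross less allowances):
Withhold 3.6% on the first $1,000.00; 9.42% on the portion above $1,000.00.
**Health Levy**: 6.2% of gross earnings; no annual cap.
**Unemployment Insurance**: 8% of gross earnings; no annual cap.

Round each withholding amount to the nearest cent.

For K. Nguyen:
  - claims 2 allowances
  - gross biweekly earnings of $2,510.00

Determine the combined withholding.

$499.62

State Income Tax: taxable = $2,510.00 − 2×$186.00 = $2,138.00
  $36.00 + 9.42% × ($2,138.00 − $1,000.00) = $36.00 + 9.42% × $1,138.00 = $143.20
Health Levy: 6.2% × $2,510.00 = $155.62
Unemployment Insurance: 8% × $2,510.00 = $200.80
Total: $143.20 + $155.62 + $200.80 = $499.62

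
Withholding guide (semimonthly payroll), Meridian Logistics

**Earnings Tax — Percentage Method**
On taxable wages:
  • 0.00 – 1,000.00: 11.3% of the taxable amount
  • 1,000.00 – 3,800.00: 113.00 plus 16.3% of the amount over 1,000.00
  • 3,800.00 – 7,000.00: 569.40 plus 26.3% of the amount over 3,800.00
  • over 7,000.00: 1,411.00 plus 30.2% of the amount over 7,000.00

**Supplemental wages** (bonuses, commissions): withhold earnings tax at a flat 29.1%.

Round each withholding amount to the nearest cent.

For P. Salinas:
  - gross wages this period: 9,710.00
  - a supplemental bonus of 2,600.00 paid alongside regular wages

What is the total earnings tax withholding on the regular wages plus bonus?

2,986.02

Earnings Tax: taxable = 9,710.00
  1,411.00 + 30.2% × (9,710.00 − 7,000.00) = 1,411.00 + 30.2% × 2,710.00 = 2,229.42
Supplemental (29.1% flat on bonus): 29.1% × 2,600.00 = 756.60
Total earnings tax: 2,229.42 + 756.60 = 2,986.02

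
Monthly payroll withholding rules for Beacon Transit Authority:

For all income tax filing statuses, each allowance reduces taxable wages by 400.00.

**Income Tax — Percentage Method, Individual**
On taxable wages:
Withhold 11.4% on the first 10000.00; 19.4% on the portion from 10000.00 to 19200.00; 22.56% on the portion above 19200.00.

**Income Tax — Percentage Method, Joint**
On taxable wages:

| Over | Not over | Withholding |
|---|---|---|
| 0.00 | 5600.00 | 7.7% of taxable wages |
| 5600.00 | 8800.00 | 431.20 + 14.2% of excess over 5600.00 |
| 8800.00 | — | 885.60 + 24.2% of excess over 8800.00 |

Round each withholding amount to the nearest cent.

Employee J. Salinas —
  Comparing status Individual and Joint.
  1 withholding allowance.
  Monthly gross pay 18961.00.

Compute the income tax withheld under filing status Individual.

2800.83

Income Tax (Individual): taxable = 18961.00 − 1×400.00 = 18561.00
  1140.00 + 19.4% × (18561.00 − 10000.00) = 1140.00 + 19.4% × 8561.00 = 2800.83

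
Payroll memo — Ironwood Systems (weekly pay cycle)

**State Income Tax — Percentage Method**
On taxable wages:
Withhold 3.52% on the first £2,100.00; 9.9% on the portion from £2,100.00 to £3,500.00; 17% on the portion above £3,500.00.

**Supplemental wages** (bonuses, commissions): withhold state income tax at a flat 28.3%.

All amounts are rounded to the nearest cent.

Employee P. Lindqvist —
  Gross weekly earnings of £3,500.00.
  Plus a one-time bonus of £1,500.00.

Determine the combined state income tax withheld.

£637.02

State Income Tax: taxable = £3,500.00
  £73.92 + 9.9% × (£3,500.00 − £2,100.00) = £73.92 + 9.9% × £1,400.00 = £212.52
Supplemental (28.3% flat on bonus): 28.3% × £1,500.00 = £424.50
Total state income tax: £212.52 + £424.50 = £637.02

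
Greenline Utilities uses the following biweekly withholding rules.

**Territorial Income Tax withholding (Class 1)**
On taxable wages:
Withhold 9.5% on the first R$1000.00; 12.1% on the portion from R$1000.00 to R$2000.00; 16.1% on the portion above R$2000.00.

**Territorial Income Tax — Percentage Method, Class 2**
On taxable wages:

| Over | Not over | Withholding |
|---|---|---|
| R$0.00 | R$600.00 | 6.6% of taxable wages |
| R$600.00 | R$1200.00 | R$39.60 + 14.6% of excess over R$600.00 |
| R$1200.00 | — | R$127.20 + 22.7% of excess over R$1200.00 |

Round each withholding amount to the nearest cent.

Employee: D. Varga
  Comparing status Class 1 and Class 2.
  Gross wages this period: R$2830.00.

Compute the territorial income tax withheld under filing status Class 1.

R$349.63

Territorial Income Tax (Class 1): taxable = R$2830.00
  R$216.00 + 16.1% × (R$2830.00 − R$2000.00) = R$216.00 + 16.1% × R$830.00 = R$349.63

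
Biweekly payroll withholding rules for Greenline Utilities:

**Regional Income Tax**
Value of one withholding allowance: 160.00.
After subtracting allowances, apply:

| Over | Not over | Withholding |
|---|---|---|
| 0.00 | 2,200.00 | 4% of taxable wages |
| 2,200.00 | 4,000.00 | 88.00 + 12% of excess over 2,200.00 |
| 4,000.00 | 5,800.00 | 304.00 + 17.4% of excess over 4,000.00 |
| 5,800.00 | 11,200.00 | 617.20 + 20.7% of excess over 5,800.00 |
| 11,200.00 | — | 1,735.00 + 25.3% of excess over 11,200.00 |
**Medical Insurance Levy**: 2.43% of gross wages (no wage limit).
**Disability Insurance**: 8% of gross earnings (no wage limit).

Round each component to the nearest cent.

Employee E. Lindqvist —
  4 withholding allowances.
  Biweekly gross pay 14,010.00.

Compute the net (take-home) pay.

Regional Income Tax: taxable = 14,010.00 − 4×160.00 = 13,370.00
  1,735.00 + 25.3% × (13,370.00 − 11,200.00) = 1,735.00 + 25.3% × 2,170.00 = 2,284.01
Medical Insurance Levy: 2.43% × 14,010.00 = 340.44
Disability Insurance: 8% × 14,010.00 = 1,120.80
Total withheld: 2,284.01 + 340.44 + 1,120.80 = 3,745.25
Net pay: 14,010.00 − 3,745.25 = 10,264.75

10,264.75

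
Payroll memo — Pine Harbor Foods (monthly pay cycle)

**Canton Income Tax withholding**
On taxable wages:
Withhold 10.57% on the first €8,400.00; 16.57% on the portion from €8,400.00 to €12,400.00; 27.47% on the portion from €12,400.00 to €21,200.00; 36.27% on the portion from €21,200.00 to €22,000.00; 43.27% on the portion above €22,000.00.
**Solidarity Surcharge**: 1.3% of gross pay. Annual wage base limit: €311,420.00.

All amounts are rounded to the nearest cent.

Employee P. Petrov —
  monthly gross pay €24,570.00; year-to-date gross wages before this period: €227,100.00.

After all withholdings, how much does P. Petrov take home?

Canton Income Tax: taxable = €24,570.00
  €4,258.20 + 43.27% × (€24,570.00 − €22,000.00) = €4,258.20 + 43.27% × €2,570.00 = €5,370.24
Solidarity Surcharge: 1.3% × €24,570.00 = €319.41
Total withheld: €5,370.24 + €319.41 = €5,689.65
Net pay: €24,570.00 − €5,689.65 = €18,880.35

€18,880.35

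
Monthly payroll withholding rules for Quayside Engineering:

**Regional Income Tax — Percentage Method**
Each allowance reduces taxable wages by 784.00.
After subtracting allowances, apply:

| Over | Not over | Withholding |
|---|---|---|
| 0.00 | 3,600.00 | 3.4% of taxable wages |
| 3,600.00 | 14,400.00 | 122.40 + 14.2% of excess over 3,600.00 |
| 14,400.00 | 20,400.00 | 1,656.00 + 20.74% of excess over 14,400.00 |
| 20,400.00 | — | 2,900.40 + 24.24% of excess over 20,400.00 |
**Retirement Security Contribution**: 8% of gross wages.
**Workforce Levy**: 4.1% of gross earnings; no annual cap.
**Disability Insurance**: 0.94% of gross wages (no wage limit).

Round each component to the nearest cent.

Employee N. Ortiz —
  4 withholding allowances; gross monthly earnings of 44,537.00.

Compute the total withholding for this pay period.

Regional Income Tax: taxable = 44,537.00 − 4×784.00 = 41,401.00
  2,900.40 + 24.24% × (41,401.00 − 20,400.00) = 2,900.40 + 24.24% × 21,001.00 = 7,991.04
Retirement Security Contribution: 8% × 44,537.00 = 3,562.96
Workforce Levy: 4.1% × 44,537.00 = 1,826.02
Disability Insurance: 0.94% × 44,537.00 = 418.65
Total: 7,991.04 + 3,562.96 + 1,826.02 + 418.65 = 13,798.67

13,798.67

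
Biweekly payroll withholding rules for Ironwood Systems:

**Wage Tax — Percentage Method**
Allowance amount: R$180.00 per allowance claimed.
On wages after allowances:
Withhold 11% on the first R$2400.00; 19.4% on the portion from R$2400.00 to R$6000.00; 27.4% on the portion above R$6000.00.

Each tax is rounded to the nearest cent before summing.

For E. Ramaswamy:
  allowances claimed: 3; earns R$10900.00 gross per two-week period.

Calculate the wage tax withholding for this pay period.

Wage Tax: taxable = R$10900.00 − 3×R$180.00 = R$10360.00
  R$962.40 + 27.4% × (R$10360.00 − R$6000.00) = R$962.40 + 27.4% × R$4360.00 = R$2157.04

R$2157.04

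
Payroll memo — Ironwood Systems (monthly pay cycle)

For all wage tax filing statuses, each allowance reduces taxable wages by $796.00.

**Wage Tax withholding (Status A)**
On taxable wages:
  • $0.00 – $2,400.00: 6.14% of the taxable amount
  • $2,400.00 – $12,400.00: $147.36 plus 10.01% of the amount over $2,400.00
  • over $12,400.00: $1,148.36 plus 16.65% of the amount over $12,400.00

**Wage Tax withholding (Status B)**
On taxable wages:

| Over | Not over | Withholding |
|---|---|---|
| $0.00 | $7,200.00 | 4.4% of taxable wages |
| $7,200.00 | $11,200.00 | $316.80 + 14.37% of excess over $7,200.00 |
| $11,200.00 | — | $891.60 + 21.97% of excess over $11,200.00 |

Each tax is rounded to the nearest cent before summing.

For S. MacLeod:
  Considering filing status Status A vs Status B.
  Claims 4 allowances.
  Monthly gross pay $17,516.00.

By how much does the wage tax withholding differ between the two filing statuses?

$109.66

Wage Tax (Status A): taxable = $17,516.00 − 4×$796.00 = $14,332.00
  $1,148.36 + 16.65% × ($14,332.00 − $12,400.00) = $1,148.36 + 16.65% × $1,932.00 = $1,470.04
Wage Tax (Status B): taxable = $17,516.00 − 4×$796.00 = $14,332.00
  $891.60 + 21.97% × ($14,332.00 − $11,200.00) = $891.60 + 21.97% × $3,132.00 = $1,579.70
Difference: |$1,470.04 − $1,579.70| = $109.66 (higher under Status B)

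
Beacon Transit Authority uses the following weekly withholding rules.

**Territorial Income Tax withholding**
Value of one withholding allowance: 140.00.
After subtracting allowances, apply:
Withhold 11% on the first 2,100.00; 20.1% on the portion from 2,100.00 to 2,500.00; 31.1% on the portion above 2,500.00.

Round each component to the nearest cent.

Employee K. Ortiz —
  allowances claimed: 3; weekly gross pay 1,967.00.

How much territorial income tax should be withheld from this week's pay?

170.17

Territorial Income Tax: taxable = 1,967.00 − 3×140.00 = 1,547.00
  11% × 1,547.00 = 170.17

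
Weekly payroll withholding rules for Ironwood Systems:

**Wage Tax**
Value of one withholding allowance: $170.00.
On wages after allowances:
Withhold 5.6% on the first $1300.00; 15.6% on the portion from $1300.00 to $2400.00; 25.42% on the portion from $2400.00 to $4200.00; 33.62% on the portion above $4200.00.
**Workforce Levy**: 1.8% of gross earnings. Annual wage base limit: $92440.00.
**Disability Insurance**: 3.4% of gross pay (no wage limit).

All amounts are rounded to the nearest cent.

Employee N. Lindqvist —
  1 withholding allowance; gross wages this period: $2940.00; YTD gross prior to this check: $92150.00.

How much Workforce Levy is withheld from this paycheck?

$5.22

Workforce Levy: cap $92440.00 − YTD $92150.00 = $290.00 subject; 1.8% × $290.00 = $5.22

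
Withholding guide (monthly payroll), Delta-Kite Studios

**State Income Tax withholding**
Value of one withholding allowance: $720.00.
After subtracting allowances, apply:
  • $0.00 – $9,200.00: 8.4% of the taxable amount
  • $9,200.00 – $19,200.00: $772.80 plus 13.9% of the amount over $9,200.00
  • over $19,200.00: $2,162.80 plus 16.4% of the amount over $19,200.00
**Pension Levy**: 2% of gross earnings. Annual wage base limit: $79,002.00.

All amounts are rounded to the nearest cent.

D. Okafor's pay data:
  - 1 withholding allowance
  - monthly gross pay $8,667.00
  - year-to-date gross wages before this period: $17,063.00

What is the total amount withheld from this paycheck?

$840.89

State Income Tax: taxable = $8,667.00 − 1×$720.00 = $7,947.00
  8.4% × $7,947.00 = $667.55
Pension Levy: 2% × $8,667.00 = $173.34
Total: $667.55 + $173.34 = $840.89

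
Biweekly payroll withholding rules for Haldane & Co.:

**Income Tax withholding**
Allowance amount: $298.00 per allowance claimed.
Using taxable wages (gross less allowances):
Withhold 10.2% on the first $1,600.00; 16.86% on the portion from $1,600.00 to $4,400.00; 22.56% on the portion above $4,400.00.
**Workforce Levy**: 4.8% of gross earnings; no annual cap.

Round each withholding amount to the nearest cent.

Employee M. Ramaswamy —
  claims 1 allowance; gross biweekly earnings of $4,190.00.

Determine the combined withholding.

$750.75

Income Tax: taxable = $4,190.00 − 1×$298.00 = $3,892.00
  $163.20 + 16.86% × ($3,892.00 − $1,600.00) = $163.20 + 16.86% × $2,292.00 = $549.63
Workforce Levy: 4.8% × $4,190.00 = $201.12
Total: $549.63 + $201.12 = $750.75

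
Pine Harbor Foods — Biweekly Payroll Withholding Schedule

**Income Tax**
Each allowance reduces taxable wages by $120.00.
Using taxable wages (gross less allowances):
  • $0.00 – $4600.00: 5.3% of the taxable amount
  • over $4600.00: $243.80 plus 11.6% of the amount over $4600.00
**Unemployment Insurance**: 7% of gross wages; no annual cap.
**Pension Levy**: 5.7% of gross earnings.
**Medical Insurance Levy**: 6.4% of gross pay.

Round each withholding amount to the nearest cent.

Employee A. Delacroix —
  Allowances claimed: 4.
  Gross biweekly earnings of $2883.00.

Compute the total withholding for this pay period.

Income Tax: taxable = $2883.00 − 4×$120.00 = $2403.00
  5.3% × $2403.00 = $127.36
Unemployment Insurance: 7% × $2883.00 = $201.81
Pension Levy: 5.7% × $2883.00 = $164.33
Medical Insurance Levy: 6.4% × $2883.00 = $184.51
Total: $127.36 + $201.81 + $164.33 + $184.51 = $678.01

$678.01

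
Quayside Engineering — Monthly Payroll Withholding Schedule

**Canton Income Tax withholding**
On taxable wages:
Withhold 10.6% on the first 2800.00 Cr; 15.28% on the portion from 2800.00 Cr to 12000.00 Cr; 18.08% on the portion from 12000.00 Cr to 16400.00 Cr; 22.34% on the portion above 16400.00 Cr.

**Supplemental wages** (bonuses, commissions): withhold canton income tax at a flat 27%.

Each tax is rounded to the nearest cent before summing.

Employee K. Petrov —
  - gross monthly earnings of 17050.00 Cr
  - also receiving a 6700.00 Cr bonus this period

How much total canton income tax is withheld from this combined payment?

Canton Income Tax: taxable = 17050.00 Cr
  2498.08 Cr + 22.34% × (17050.00 Cr − 16400.00 Cr) = 2498.08 Cr + 22.34% × 650.00 Cr = 2643.29 Cr
Supplemental (27% flat on bonus): 27% × 6700.00 Cr = 1809.00 Cr
Total canton income tax: 2643.29 Cr + 1809.00 Cr = 4452.29 Cr

4452.29 Cr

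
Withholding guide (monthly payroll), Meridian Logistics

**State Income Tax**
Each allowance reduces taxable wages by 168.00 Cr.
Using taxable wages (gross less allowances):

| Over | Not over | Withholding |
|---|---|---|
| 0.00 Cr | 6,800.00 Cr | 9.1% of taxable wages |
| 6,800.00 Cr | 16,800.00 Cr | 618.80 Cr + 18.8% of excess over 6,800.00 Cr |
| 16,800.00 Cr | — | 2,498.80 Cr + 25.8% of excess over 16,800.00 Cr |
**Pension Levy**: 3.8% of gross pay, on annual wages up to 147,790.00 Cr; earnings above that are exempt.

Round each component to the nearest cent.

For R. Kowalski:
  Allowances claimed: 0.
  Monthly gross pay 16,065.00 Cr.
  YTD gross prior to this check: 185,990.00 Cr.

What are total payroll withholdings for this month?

State Income Tax: taxable = 16,065.00 Cr
  618.80 Cr + 18.8% × (16,065.00 Cr − 6,800.00 Cr) = 618.80 Cr + 18.8% × 9,265.00 Cr = 2,360.62 Cr
Pension Levy: YTD 185,990.00 Cr ≥ cap 147,790.00 Cr → 0.00 Cr
Total: 2,360.62 Cr + 0.00 Cr = 2,360.62 Cr

2,360.62 Cr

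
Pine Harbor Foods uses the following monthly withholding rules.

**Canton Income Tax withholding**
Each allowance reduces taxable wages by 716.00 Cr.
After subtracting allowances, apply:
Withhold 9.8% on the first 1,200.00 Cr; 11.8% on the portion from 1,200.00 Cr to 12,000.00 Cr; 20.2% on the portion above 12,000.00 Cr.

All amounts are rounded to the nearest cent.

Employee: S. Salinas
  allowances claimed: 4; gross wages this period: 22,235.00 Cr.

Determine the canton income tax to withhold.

2,880.94 Cr

Canton Income Tax: taxable = 22,235.00 Cr − 4×716.00 Cr = 19,371.00 Cr
  1,392.00 Cr + 20.2% × (19,371.00 Cr − 12,000.00 Cr) = 1,392.00 Cr + 20.2% × 7,371.00 Cr = 2,880.94 Cr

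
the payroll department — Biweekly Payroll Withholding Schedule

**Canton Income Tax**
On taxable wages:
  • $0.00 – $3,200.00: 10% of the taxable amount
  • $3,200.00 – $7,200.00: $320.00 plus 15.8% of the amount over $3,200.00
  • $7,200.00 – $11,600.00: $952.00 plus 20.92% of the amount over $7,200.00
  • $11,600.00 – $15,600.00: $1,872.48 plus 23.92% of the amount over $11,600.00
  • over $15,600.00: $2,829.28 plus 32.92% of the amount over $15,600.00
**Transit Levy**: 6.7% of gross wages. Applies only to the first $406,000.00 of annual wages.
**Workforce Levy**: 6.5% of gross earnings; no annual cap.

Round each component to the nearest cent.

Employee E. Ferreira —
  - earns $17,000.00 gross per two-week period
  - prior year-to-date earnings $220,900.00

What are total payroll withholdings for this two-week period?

Canton Income Tax: taxable = $17,000.00
  $2,829.28 + 32.92% × ($17,000.00 − $15,600.00) = $2,829.28 + 32.92% × $1,400.00 = $3,290.16
Transit Levy: 6.7% × $17,000.00 = $1,139.00
Workforce Levy: 6.5% × $17,000.00 = $1,105.00
Total: $3,290.16 + $1,139.00 + $1,105.00 = $5,534.16

$5,534.16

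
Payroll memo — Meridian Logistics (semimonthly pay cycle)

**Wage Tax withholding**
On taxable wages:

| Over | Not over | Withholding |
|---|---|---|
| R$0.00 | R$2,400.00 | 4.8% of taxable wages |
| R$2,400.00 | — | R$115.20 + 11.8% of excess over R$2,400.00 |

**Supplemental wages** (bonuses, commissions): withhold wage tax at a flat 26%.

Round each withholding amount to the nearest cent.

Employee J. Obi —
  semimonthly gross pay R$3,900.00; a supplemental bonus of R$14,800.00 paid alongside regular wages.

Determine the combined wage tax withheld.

R$4,140.20

Wage Tax: taxable = R$3,900.00
  R$115.20 + 11.8% × (R$3,900.00 − R$2,400.00) = R$115.20 + 11.8% × R$1,500.00 = R$292.20
Supplemental (26% flat on bonus): 26% × R$14,800.00 = R$3,848.00
Total wage tax: R$292.20 + R$3,848.00 = R$4,140.20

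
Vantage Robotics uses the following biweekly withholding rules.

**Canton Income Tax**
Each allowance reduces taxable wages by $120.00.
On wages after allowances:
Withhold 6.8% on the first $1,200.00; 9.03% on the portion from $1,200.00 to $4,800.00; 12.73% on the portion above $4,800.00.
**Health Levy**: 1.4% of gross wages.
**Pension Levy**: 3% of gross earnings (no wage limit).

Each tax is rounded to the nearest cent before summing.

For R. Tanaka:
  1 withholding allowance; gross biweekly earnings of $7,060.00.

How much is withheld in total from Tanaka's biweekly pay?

$989.74

Canton Income Tax: taxable = $7,060.00 − 1×$120.00 = $6,940.00
  $406.68 + 12.73% × ($6,940.00 − $4,800.00) = $406.68 + 12.73% × $2,140.00 = $679.10
Health Levy: 1.4% × $7,060.00 = $98.84
Pension Levy: 3% × $7,060.00 = $211.80
Total: $679.10 + $98.84 + $211.80 = $989.74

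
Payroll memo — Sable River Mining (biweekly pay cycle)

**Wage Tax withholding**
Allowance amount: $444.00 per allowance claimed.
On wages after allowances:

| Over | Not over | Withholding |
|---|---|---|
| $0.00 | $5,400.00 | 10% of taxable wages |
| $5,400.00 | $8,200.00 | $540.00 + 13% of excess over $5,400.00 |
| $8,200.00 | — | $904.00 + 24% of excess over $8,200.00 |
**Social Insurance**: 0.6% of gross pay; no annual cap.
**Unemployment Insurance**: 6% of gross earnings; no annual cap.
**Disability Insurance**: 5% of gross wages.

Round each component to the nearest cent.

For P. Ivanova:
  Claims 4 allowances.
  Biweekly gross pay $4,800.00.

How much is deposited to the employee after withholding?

Wage Tax: taxable = $4,800.00 − 4×$444.00 = $3,024.00
  10% × $3,024.00 = $302.40
Social Insurance: 0.6% × $4,800.00 = $28.80
Unemployment Insurance: 6% × $4,800.00 = $288.00
Disability Insurance: 5% × $4,800.00 = $240.00
Total withheld: $302.40 + $28.80 + $288.00 + $240.00 = $859.20
Net pay: $4,800.00 − $859.20 = $3,940.80

$3,940.80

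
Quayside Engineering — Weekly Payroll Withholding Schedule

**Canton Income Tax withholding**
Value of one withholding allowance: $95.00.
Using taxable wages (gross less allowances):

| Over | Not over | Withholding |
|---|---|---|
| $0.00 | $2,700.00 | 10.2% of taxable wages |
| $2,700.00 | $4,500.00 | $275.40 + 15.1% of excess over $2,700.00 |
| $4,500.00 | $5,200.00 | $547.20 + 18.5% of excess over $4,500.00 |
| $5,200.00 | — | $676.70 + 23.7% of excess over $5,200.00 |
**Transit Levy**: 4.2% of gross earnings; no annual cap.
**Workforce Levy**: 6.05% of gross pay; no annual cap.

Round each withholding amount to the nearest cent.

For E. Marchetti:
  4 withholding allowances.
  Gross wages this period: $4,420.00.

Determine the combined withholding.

$930.79

Canton Income Tax: taxable = $4,420.00 − 4×$95.00 = $4,040.00
  $275.40 + 15.1% × ($4,040.00 − $2,700.00) = $275.40 + 15.1% × $1,340.00 = $477.74
Transit Levy: 4.2% × $4,420.00 = $185.64
Workforce Levy: 6.05% × $4,420.00 = $267.41
Total: $477.74 + $185.64 + $267.41 = $930.79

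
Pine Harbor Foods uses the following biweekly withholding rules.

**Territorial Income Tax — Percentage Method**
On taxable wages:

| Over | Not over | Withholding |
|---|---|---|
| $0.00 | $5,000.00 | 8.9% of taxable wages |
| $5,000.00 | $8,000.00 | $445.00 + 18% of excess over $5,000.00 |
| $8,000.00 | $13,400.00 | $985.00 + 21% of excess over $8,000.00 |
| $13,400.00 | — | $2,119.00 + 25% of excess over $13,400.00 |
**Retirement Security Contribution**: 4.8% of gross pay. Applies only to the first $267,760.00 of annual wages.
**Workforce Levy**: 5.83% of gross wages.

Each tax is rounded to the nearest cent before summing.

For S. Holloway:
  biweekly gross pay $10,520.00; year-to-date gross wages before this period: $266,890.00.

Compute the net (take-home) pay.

$8,350.72

Territorial Income Tax: taxable = $10,520.00
  $985.00 + 21% × ($10,520.00 − $8,000.00) = $985.00 + 21% × $2,520.00 = $1,514.20
Retirement Security Contribution: cap $267,760.00 − YTD $266,890.00 = $870.00 subject; 4.8% × $870.00 = $41.76
Workforce Levy: 5.83% × $10,520.00 = $613.32
Total withheld: $1,514.20 + $41.76 + $613.32 = $2,169.28
Net pay: $10,520.00 − $2,169.28 = $8,350.72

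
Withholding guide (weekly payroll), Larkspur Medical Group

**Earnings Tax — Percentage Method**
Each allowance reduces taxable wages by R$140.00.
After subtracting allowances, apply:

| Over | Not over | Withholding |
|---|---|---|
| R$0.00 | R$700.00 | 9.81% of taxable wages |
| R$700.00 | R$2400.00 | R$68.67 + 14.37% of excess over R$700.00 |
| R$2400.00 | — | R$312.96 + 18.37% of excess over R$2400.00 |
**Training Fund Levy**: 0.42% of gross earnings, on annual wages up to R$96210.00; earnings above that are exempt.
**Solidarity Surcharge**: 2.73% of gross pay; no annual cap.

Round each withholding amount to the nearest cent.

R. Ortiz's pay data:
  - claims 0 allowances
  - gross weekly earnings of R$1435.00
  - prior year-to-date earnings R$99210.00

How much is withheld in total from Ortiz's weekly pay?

R$213.47

Earnings Tax: taxable = R$1435.00
  R$68.67 + 14.37% × (R$1435.00 − R$700.00) = R$68.67 + 14.37% × R$735.00 = R$174.29
Training Fund Levy: YTD R$99210.00 ≥ cap R$96210.00 → R$0.00
Solidarity Surcharge: 2.73% × R$1435.00 = R$39.18
Total: R$174.29 + R$0.00 + R$39.18 = R$213.47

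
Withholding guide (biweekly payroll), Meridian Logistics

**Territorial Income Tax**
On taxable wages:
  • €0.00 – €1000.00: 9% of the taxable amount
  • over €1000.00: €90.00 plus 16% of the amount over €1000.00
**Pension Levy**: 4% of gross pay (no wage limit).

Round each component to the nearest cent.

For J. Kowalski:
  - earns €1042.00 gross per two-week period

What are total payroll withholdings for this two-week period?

€138.40

Territorial Income Tax: taxable = €1042.00
  €90.00 + 16% × (€1042.00 − €1000.00) = €90.00 + 16% × €42.00 = €96.72
Pension Levy: 4% × €1042.00 = €41.68
Total: €96.72 + €41.68 = €138.40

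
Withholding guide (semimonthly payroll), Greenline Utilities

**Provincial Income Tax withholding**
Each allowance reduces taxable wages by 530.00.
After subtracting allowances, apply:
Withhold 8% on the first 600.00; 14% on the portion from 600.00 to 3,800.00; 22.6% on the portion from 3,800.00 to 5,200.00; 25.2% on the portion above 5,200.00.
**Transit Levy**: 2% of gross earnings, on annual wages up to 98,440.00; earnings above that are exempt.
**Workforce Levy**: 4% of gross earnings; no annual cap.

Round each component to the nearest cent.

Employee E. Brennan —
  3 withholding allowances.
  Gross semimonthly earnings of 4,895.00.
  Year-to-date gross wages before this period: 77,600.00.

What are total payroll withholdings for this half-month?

720.40

Provincial Income Tax: taxable = 4,895.00 − 3×530.00 = 3,305.00
  48.00 + 14% × (3,305.00 − 600.00) = 48.00 + 14% × 2,705.00 = 426.70
Transit Levy: 2% × 4,895.00 = 97.90
Workforce Levy: 4% × 4,895.00 = 195.80
Total: 426.70 + 97.90 + 195.80 = 720.40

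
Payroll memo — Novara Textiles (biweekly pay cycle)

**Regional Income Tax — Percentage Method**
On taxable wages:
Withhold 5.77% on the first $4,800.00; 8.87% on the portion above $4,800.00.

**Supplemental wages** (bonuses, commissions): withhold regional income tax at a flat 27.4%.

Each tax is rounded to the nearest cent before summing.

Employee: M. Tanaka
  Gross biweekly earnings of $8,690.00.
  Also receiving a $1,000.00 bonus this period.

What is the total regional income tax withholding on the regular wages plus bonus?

$896.00

Regional Income Tax: taxable = $8,690.00
  $276.96 + 8.87% × ($8,690.00 − $4,800.00) = $276.96 + 8.87% × $3,890.00 = $622.00
Supplemental (27.4% flat on bonus): 27.4% × $1,000.00 = $274.00
Total regional income tax: $622.00 + $274.00 = $896.00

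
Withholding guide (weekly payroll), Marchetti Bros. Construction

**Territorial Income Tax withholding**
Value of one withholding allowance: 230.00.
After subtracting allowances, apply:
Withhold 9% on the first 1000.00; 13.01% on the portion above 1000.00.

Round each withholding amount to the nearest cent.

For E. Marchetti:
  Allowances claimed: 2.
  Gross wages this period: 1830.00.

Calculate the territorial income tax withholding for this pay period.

Territorial Income Tax: taxable = 1830.00 − 2×230.00 = 1370.00
  90.00 + 13.01% × (1370.00 − 1000.00) = 90.00 + 13.01% × 370.00 = 138.14

138.14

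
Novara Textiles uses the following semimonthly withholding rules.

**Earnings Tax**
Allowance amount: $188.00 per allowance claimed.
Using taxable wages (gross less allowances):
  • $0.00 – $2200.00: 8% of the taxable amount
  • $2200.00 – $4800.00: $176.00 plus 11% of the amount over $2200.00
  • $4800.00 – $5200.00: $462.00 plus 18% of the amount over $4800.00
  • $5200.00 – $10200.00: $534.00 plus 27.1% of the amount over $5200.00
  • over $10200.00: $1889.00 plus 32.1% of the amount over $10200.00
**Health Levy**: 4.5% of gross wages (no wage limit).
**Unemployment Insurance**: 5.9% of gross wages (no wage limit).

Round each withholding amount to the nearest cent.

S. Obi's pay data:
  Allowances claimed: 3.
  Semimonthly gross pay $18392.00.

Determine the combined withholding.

$6250.36

Earnings Tax: taxable = $18392.00 − 3×$188.00 = $17828.00
  $1889.00 + 32.1% × ($17828.00 − $10200.00) = $1889.00 + 32.1% × $7628.00 = $4337.59
Health Levy: 4.5% × $18392.00 = $827.64
Unemployment Insurance: 5.9% × $18392.00 = $1085.13
Total: $4337.59 + $827.64 + $1085.13 = $6250.36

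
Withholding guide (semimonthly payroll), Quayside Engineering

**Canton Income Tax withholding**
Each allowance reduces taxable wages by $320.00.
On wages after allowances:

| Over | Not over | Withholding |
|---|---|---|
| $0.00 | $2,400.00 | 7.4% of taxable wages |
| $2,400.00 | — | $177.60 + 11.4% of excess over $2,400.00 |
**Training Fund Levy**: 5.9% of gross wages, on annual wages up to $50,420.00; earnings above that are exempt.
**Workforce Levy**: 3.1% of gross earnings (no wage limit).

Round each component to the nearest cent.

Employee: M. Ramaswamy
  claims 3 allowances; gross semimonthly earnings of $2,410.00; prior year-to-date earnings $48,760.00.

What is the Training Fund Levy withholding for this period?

Training Fund Levy: cap $50,420.00 − YTD $48,760.00 = $1,660.00 subject; 5.9% × $1,660.00 = $97.94

$97.94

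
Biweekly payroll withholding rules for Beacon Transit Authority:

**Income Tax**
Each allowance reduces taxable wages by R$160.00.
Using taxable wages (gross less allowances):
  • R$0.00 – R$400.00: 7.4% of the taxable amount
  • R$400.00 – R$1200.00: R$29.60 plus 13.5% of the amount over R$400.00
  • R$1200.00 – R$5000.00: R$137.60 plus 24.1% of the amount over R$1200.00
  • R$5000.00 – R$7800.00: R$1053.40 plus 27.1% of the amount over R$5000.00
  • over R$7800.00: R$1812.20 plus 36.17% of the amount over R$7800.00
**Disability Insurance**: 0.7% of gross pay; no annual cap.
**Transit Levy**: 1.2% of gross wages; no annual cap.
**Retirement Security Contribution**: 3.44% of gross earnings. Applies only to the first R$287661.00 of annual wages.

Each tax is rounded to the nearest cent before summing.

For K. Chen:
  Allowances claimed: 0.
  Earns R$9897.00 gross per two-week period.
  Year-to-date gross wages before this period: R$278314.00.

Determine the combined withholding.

R$3080.26

Income Tax: taxable = R$9897.00
  R$1812.20 + 36.17% × (R$9897.00 − R$7800.00) = R$1812.20 + 36.17% × R$2097.00 = R$2570.68
Disability Insurance: 0.7% × R$9897.00 = R$69.28
Transit Levy: 1.2% × R$9897.00 = R$118.76
Retirement Security Contribution: cap R$287661.00 − YTD R$278314.00 = R$9347.00 subject; 3.44% × R$9347.00 = R$321.54
Total: R$2570.68 + R$69.28 + R$118.76 + R$321.54 = R$3080.26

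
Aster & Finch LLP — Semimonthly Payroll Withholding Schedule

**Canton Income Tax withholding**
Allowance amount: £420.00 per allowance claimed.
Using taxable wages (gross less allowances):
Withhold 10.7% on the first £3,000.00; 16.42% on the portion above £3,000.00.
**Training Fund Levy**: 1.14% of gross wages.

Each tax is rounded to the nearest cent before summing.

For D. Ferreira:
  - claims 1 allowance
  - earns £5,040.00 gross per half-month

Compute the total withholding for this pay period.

£644.46

Canton Income Tax: taxable = £5,040.00 − 1×£420.00 = £4,620.00
  £321.00 + 16.42% × (£4,620.00 − £3,000.00) = £321.00 + 16.42% × £1,620.00 = £587.00
Training Fund Levy: 1.14% × £5,040.00 = £57.46
Total: £587.00 + £57.46 = £644.46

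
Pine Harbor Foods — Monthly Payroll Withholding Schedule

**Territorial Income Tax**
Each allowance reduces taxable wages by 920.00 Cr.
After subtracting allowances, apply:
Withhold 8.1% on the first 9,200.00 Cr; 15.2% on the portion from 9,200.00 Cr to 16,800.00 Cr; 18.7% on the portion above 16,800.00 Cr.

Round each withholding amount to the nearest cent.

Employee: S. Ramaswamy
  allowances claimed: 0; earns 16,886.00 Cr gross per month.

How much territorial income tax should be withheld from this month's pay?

Territorial Income Tax: taxable = 16,886.00 Cr
  1,900.40 Cr + 18.7% × (16,886.00 Cr − 16,800.00 Cr) = 1,900.40 Cr + 18.7% × 86.00 Cr = 1,916.48 Cr

1,916.48 Cr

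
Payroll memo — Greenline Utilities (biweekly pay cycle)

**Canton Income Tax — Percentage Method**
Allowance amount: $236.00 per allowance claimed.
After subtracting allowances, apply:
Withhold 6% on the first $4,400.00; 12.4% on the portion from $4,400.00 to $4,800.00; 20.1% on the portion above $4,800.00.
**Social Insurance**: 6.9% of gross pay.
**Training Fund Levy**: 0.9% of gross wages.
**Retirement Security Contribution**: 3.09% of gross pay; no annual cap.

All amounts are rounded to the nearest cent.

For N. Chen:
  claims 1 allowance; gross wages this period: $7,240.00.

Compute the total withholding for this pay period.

$1,545.04

Canton Income Tax: taxable = $7,240.00 − 1×$236.00 = $7,004.00
  $313.60 + 20.1% × ($7,004.00 − $4,800.00) = $313.60 + 20.1% × $2,204.00 = $756.60
Social Insurance: 6.9% × $7,240.00 = $499.56
Training Fund Levy: 0.9% × $7,240.00 = $65.16
Retirement Security Contribution: 3.09% × $7,240.00 = $223.72
Total: $756.60 + $499.56 + $65.16 + $223.72 = $1,545.04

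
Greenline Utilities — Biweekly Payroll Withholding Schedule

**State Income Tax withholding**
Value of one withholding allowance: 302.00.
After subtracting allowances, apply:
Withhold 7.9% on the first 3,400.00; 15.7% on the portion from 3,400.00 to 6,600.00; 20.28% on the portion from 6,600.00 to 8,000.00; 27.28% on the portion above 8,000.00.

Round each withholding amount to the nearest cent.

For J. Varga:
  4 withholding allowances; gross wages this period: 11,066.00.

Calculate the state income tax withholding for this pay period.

1,561.78

State Income Tax: taxable = 11,066.00 − 4×302.00 = 9,858.00
  1,054.92 + 27.28% × (9,858.00 − 8,000.00) = 1,054.92 + 27.28% × 1,858.00 = 1,561.78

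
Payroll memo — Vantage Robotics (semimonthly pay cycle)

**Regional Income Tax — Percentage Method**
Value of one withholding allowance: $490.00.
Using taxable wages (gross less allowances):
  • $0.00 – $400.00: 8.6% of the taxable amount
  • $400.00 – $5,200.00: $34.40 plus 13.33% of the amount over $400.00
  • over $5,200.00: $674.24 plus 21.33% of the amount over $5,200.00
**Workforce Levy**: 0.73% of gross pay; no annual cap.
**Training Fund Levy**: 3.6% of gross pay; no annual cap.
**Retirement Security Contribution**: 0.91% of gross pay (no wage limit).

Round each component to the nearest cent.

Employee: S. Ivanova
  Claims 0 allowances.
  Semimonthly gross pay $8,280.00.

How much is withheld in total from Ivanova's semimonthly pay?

Regional Income Tax: taxable = $8,280.00
  $674.24 + 21.33% × ($8,280.00 − $5,200.00) = $674.24 + 21.33% × $3,080.00 = $1,331.20
Workforce Levy: 0.73% × $8,280.00 = $60.44
Training Fund Levy: 3.6% × $8,280.00 = $298.08
Retirement Security Contribution: 0.91% × $8,280.00 = $75.35
Total: $1,331.20 + $60.44 + $298.08 + $75.35 = $1,765.07

$1,765.07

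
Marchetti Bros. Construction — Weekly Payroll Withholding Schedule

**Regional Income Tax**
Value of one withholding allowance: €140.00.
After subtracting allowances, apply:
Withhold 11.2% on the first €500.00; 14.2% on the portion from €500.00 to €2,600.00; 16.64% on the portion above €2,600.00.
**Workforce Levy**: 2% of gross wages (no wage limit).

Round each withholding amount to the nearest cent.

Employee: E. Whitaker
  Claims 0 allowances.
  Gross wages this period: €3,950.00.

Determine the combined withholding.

Regional Income Tax: taxable = €3,950.00
  €354.20 + 16.64% × (€3,950.00 − €2,600.00) = €354.20 + 16.64% × €1,350.00 = €578.84
Workforce Levy: 2% × €3,950.00 = €79.00
Total: €578.84 + €79.00 = €657.84

€657.84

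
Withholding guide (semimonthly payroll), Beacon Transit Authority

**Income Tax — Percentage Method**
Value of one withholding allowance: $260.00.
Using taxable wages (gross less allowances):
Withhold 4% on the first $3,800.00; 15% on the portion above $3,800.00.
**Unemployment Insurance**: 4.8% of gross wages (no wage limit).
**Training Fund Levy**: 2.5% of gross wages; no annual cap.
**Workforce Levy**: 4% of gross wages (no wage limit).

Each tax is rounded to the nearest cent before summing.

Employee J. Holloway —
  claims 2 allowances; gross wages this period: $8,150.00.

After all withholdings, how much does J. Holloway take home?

$6,502.55

Income Tax: taxable = $8,150.00 − 2×$260.00 = $7,630.00
  $152.00 + 15% × ($7,630.00 − $3,800.00) = $152.00 + 15% × $3,830.00 = $726.50
Unemployment Insurance: 4.8% × $8,150.00 = $391.20
Training Fund Levy: 2.5% × $8,150.00 = $203.75
Workforce Levy: 4% × $8,150.00 = $326.00
Total withheld: $726.50 + $391.20 + $203.75 + $326.00 = $1,647.45
Net pay: $8,150.00 − $1,647.45 = $6,502.55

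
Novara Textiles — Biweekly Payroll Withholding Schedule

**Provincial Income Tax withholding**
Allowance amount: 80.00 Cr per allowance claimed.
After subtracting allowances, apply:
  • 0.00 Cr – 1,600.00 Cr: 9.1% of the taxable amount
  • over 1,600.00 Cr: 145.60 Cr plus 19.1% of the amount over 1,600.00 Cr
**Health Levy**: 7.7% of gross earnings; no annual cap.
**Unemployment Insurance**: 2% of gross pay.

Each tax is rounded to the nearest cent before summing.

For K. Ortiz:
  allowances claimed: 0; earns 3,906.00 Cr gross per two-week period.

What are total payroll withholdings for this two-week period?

964.93 Cr

Provincial Income Tax: taxable = 3,906.00 Cr
  145.60 Cr + 19.1% × (3,906.00 Cr − 1,600.00 Cr) = 145.60 Cr + 19.1% × 2,306.00 Cr = 586.05 Cr
Health Levy: 7.7% × 3,906.00 Cr = 300.76 Cr
Unemployment Insurance: 2% × 3,906.00 Cr = 78.12 Cr
Total: 586.05 Cr + 300.76 Cr + 78.12 Cr = 964.93 Cr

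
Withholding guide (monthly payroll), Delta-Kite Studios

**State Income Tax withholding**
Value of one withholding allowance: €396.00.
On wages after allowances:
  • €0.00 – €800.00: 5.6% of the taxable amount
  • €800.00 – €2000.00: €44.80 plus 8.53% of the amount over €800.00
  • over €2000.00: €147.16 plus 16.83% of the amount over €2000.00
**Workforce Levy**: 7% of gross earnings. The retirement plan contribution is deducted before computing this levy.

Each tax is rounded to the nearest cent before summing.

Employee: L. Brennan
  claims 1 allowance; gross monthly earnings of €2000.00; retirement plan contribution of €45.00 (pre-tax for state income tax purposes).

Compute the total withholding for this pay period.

€246.39

State Income Tax: taxable = €2000.00 − €45.00 − 1×€396.00 = €1559.00
  €44.80 + 8.53% × (€1559.00 − €800.00) = €44.80 + 8.53% × €759.00 = €109.54
Workforce Levy: 7% × €1955.00 = €136.85
Total: €109.54 + €136.85 = €246.39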